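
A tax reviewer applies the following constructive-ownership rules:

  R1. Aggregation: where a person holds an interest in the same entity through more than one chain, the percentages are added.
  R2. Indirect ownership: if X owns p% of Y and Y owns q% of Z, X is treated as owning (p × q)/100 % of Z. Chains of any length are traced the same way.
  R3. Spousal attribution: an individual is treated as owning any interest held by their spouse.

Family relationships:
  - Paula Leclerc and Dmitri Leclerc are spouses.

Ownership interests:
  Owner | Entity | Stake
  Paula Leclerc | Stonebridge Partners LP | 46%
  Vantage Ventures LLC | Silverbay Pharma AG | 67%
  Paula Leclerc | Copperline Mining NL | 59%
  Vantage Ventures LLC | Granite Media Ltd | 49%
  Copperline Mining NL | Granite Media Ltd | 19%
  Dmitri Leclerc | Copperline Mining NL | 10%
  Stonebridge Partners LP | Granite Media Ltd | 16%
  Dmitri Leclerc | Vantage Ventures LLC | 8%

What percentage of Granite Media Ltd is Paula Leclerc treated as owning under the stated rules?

By spousal attribution (R3), Paula Leclerc is treated as also owning Dmitri Leclerc's interest in Copperline Mining NL, giving 59% + 10% = 69%.
By spousal attribution (R3), Paula Leclerc is treated as owning Dmitri Leclerc's 8% interest in Vantage Ventures LLC.
Chain via Stonebridge Partners LP (R2): 46% × 16% = 7.36% of Granite Media Ltd.
Chain via Copperline Mining NL (R2): 69% × 19% = 13.11% of Granite Media Ltd.
Chain via Vantage Ventures LLC (R2): 8% × 49% = 3.92% of Granite Media Ltd.
Aggregating (R1): 7.36% + 13.11% + 3.92% = 24.39%.

24.39%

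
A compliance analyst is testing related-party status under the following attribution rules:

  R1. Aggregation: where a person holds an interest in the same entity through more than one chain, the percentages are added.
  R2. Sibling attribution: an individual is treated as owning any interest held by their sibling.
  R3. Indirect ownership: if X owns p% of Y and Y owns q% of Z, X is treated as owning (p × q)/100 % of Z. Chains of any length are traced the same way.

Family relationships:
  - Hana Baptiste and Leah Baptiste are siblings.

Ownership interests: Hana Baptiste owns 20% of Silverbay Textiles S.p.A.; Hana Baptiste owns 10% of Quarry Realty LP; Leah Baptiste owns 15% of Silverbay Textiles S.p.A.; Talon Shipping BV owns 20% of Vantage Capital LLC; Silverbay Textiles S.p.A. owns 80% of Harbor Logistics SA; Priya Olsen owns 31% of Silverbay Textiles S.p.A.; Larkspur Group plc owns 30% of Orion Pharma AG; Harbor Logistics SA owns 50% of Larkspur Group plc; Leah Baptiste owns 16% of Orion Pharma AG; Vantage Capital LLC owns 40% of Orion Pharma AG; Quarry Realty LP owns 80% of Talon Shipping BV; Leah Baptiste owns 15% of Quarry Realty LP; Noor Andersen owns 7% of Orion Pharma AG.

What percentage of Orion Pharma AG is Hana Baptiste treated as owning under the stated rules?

By sibling attribution (R2), Hana Baptiste is treated as also owning Leah Baptiste's interest in Silverbay Textiles S.p.A, giving 20% + 15% = 35%.
By sibling attribution (R2), Hana Baptiste is treated as also owning Leah Baptiste's interest in Quarry Realty LP, giving 10% + 15% = 25%.
By sibling attribution (R2), Hana Baptiste is treated as owning Leah Baptiste's 16% interest in Orion Pharma AG.
Chain via Silverbay Textiles S.p.A. → Harbor Logistics SA → Larkspur Group plc (R3): 35% × 80% × 50% × 30% = 4.2% of Orion Pharma AG.
Chain via Quarry Realty LP → Talon Shipping BV → Vantage Capital LLC (R3): 25% × 80% × 20% × 40% = 1.6% of Orion Pharma AG.
Direct interest in Orion Pharma AG: 16%.
Aggregating (R1): 4.2% + 1.6% + 16% = 21.8%.

21.8%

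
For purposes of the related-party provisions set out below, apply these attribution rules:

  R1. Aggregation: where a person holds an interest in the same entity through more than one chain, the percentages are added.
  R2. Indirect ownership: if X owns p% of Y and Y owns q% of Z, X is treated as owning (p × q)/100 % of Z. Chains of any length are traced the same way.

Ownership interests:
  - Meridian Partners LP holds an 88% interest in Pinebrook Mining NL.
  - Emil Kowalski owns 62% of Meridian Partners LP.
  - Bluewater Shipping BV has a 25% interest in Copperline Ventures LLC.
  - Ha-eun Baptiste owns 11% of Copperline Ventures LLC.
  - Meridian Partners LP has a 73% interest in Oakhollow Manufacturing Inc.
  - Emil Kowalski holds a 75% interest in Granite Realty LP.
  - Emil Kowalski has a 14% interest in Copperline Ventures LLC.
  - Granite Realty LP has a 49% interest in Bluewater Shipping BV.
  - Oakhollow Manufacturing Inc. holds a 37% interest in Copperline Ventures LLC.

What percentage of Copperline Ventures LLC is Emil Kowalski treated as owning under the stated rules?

39.9337%

Chain via Meridian Partners LP → Oakhollow Manufacturing Inc. (R2): 62% × 73% × 37% = 16.7462% of Copperline Ventures LLC.
Chain via Granite Realty LP → Bluewater Shipping BV (R2): 75% × 49% × 25% = 9.1875% of Copperline Ventures LLC.
Direct interest in Copperline Ventures LLC: 14%.
Aggregating (R1): 16.7462% + 9.1875% + 14% = 39.9337%.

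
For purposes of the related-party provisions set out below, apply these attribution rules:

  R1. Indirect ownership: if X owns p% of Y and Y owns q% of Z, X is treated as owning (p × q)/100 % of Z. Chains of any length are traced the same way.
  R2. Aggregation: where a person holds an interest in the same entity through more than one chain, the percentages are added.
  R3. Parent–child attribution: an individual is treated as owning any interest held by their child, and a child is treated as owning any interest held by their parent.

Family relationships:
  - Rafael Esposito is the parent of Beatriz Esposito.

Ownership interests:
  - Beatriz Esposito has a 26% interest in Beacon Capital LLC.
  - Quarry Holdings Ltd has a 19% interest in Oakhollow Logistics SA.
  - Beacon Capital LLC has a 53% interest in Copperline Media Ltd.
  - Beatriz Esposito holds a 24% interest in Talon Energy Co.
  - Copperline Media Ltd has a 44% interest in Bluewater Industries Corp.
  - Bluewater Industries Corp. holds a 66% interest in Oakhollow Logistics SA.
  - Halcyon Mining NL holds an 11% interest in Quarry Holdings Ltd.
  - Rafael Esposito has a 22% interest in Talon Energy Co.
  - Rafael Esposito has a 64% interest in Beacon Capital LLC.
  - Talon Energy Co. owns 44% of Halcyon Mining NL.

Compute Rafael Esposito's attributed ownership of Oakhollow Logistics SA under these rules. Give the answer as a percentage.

14.275096%

By parent–child attribution (R3), Rafael Esposito is treated as also owning Beatriz Esposito's interest in Beacon Capital LLC, giving 64% + 26% = 90%.
By parent–child attribution (R3), Rafael Esposito is treated as also owning Beatriz Esposito's interest in Talon Energy Co, giving 22% + 24% = 46%.
Chain via Beacon Capital LLC → Copperline Media Ltd → Bluewater Industries Corp. (R1): 90% × 53% × 44% × 66% = 13.85208% of Oakhollow Logistics SA.
Chain via Talon Energy Co. → Halcyon Mining NL → Quarry Holdings Ltd (R1): 46% × 44% × 11% × 19% = 0.423016% of Oakhollow Logistics SA.
Aggregating (R2): 13.85208% + 0.423016% = 14.275096%.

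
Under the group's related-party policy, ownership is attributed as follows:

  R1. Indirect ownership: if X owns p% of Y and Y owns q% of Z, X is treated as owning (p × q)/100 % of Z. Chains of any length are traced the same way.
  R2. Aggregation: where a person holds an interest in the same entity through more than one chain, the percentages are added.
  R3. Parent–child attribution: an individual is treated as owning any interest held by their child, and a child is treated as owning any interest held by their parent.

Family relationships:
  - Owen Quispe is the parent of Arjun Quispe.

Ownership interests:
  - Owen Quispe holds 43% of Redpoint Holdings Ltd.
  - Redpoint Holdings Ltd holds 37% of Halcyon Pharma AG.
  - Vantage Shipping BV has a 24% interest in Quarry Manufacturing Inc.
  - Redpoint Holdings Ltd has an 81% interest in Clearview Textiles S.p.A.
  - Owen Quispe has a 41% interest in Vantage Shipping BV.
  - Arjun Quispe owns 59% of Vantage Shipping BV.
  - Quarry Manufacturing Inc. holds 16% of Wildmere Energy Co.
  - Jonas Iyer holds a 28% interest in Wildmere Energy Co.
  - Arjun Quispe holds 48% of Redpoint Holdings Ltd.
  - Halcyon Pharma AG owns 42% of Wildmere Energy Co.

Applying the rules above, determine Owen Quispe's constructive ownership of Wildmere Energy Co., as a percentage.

By parent–child attribution (R3), Owen Quispe is treated as also owning Arjun Quispe's interest in Vantage Shipping BV, giving 41% + 59% = 100%.
By parent–child attribution (R3), Owen Quispe is treated as also owning Arjun Quispe's interest in Redpoint Holdings Ltd, giving 43% + 48% = 91%.
Chain via Vantage Shipping BV → Quarry Manufacturing Inc. (R1): 100% × 24% × 16% = 3.84% of Wildmere Energy Co.
Chain via Redpoint Holdings Ltd → Halcyon Pharma AG (R1): 91% × 37% × 42% = 14.1414% of Wildmere Energy Co.
Aggregating (R2): 3.84% + 14.1414% = 17.9814%.

17.9814%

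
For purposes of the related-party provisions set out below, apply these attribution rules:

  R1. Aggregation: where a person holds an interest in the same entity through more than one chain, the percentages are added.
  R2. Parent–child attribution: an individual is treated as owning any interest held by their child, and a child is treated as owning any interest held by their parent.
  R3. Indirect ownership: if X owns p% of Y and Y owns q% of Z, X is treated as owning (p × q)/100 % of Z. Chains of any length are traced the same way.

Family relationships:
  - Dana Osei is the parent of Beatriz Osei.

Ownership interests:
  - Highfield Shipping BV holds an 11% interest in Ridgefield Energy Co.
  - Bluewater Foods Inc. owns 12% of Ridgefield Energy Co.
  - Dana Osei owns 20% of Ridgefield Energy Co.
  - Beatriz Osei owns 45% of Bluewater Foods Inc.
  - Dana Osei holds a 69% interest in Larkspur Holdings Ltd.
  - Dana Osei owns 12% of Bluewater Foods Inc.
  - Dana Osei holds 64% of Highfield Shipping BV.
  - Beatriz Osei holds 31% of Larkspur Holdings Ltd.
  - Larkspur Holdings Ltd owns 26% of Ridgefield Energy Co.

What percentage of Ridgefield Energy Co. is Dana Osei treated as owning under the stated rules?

59.88%

By parent–child attribution (R2), Dana Osei is treated as also owning Beatriz Osei's interest in Bluewater Foods Inc, giving 12% + 45% = 57%.
By parent–child attribution (R2), Dana Osei is treated as also owning Beatriz Osei's interest in Larkspur Holdings Ltd, giving 69% + 31% = 100%.
Chain via Bluewater Foods Inc. (R3): 57% × 12% = 6.84% of Ridgefield Energy Co.
Chain via Larkspur Holdings Ltd (R3): 100% × 26% = 26% of Ridgefield Energy Co.
Chain via Highfield Shipping BV (R3): 64% × 11% = 7.04% of Ridgefield Energy Co.
Direct interest in Ridgefield Energy Co: 20%.
Aggregating (R1): 6.84% + 26% + 7.04% + 20% = 59.88%.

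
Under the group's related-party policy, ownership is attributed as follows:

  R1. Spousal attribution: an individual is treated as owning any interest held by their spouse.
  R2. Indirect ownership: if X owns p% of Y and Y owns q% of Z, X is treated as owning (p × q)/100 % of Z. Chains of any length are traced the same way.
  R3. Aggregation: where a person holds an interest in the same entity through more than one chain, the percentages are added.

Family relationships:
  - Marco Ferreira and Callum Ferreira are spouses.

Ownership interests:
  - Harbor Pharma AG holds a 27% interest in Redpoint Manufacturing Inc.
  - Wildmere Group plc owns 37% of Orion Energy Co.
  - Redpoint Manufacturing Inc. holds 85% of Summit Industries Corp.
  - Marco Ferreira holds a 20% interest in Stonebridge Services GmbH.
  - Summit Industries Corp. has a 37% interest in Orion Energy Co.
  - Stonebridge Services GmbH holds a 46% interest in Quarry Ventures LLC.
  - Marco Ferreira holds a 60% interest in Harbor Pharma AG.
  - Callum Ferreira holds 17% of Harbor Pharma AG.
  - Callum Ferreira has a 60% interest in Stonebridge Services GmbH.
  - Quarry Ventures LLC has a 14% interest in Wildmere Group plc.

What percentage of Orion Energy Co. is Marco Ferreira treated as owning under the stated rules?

By spousal attribution (R1), Marco Ferreira is treated as also owning Callum Ferreira's interest in Stonebridge Services GmbH, giving 20% + 60% = 80%.
By spousal attribution (R1), Marco Ferreira is treated as also owning Callum Ferreira's interest in Harbor Pharma AG, giving 60% + 17% = 77%.
Chain via Stonebridge Services GmbH → Quarry Ventures LLC → Wildmere Group plc (R2): 80% × 46% × 14% × 37% = 1.90624% of Orion Energy Co.
Chain via Harbor Pharma AG → Redpoint Manufacturing Inc. → Summit Industries Corp. (R2): 77% × 27% × 85% × 37% = 6.538455% of Orion Energy Co.
Aggregating (R3): 1.90624% + 6.538455% = 8.444695%.

8.444695%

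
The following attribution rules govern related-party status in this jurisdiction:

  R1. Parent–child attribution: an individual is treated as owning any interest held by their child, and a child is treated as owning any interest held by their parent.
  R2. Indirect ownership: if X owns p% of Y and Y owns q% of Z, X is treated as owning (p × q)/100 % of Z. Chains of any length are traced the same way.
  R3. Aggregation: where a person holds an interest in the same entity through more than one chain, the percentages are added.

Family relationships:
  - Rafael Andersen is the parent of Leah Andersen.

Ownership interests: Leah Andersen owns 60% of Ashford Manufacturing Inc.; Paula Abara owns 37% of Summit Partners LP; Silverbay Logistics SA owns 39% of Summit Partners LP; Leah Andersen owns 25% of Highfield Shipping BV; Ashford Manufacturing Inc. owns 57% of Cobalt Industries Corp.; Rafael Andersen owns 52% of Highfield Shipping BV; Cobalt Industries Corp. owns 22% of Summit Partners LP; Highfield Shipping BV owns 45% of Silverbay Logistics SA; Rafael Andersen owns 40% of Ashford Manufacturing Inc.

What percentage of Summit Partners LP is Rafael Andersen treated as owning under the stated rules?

By parent–child attribution (R1), Rafael Andersen is treated as also owning Leah Andersen's interest in Highfield Shipping BV, giving 52% + 25% = 77%.
By parent–child attribution (R1), Rafael Andersen is treated as also owning Leah Andersen's interest in Ashford Manufacturing Inc, giving 40% + 60% = 100%.
Chain via Highfield Shipping BV → Silverbay Logistics SA (R2): 77% × 45% × 39% = 13.5135% of Summit Partners LP.
Chain via Ashford Manufacturing Inc. → Cobalt Industries Corp. (R2): 100% × 57% × 22% = 12.54% of Summit Partners LP.
Aggregating (R3): 13.5135% + 12.54% = 26.0535%.

26.0535%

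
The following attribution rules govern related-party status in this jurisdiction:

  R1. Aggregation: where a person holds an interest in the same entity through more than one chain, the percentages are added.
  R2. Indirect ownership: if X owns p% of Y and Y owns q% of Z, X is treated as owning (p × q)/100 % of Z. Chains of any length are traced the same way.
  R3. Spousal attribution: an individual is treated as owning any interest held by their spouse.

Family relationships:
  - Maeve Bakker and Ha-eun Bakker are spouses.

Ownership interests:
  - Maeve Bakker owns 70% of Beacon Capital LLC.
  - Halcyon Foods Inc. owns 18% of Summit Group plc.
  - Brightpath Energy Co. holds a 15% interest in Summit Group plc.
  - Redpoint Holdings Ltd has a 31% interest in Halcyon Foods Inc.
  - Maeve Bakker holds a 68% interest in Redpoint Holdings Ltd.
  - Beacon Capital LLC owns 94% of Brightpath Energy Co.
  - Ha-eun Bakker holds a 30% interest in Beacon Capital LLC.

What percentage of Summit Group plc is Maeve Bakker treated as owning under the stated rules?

By spousal attribution (R3), Maeve Bakker is treated as also owning Ha-eun Bakker's interest in Beacon Capital LLC, giving 70% + 30% = 100%.
Chain via Beacon Capital LLC → Brightpath Energy Co. (R2): 100% × 94% × 15% = 14.1% of Summit Group plc.
Chain via Redpoint Holdings Ltd → Halcyon Foods Inc. (R2): 68% × 31% × 18% = 3.7944% of Summit Group plc.
Aggregating (R1): 14.1% + 3.7944% = 17.8944%.

17.8944%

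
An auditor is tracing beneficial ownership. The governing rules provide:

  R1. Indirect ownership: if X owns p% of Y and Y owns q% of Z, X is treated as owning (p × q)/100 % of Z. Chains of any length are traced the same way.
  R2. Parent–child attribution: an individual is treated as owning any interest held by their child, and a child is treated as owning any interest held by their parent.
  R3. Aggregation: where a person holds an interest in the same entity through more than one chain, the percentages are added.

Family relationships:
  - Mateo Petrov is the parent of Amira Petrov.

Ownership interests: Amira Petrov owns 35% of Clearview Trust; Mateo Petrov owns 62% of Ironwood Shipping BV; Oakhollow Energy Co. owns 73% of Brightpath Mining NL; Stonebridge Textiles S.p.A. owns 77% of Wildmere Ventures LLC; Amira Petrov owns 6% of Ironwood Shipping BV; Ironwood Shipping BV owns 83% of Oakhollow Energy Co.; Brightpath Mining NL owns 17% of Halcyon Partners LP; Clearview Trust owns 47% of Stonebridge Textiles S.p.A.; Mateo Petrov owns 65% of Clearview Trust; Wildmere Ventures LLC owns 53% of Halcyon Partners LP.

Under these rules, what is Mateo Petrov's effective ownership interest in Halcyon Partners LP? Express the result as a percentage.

26.184904%

By parent–child attribution (R2), Mateo Petrov is treated as also owning Amira Petrov's interest in Clearview Trust, giving 65% + 35% = 100%.
By parent–child attribution (R2), Mateo Petrov is treated as also owning Amira Petrov's interest in Ironwood Shipping BV, giving 62% + 6% = 68%.
Chain via Clearview Trust → Stonebridge Textiles S.p.A. → Wildmere Ventures LLC (R1): 100% × 47% × 77% × 53% = 19.1807% of Halcyon Partners LP.
Chain via Ironwood Shipping BV → Oakhollow Energy Co. → Brightpath Mining NL (R1): 68% × 83% × 73% × 17% = 7.004204% of Halcyon Partners LP.
Aggregating (R3): 19.1807% + 7.004204% = 26.184904%.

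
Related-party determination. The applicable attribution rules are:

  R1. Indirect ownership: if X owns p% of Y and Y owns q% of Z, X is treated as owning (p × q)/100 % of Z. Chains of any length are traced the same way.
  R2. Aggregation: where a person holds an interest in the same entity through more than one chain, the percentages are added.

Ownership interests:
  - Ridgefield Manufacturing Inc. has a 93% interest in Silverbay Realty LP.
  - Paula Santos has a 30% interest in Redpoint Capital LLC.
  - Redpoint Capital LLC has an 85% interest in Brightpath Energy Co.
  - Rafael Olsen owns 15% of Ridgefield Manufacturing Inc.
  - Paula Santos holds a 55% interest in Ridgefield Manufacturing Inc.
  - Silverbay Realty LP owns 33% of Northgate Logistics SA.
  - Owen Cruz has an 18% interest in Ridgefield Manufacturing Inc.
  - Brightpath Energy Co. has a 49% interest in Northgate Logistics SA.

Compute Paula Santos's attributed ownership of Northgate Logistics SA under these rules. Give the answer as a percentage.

Chain via Redpoint Capital LLC → Brightpath Energy Co. (R1): 30% × 85% × 49% = 12.495% of Northgate Logistics SA.
Chain via Ridgefield Manufacturing Inc. → Silverbay Realty LP (R1): 55% × 93% × 33% = 16.8795% of Northgate Logistics SA.
Aggregating (R2): 12.495% + 16.8795% = 29.3745%.

29.3745%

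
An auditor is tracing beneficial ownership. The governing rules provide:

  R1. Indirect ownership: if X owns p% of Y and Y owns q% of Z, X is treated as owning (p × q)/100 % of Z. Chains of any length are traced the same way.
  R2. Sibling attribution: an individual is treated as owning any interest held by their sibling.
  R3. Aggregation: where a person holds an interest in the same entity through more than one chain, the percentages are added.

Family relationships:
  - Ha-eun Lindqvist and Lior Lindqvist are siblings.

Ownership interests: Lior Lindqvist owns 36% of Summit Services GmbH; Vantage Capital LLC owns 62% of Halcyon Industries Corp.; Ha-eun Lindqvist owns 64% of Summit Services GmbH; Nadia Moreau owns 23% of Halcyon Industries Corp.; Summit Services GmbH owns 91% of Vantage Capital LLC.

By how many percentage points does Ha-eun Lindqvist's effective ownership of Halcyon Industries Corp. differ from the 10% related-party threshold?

46.42

By sibling attribution (R2), Ha-eun Lindqvist is treated as also owning Lior Lindqvist's interest in Summit Services GmbH, giving 64% + 36% = 100%.
Chain via Summit Services GmbH → Vantage Capital LLC (R1): 100% × 91% × 62% = 56.42% of Halcyon Industries Corp.
56.42% exceeds the 10% threshold by 46.42 percentage points.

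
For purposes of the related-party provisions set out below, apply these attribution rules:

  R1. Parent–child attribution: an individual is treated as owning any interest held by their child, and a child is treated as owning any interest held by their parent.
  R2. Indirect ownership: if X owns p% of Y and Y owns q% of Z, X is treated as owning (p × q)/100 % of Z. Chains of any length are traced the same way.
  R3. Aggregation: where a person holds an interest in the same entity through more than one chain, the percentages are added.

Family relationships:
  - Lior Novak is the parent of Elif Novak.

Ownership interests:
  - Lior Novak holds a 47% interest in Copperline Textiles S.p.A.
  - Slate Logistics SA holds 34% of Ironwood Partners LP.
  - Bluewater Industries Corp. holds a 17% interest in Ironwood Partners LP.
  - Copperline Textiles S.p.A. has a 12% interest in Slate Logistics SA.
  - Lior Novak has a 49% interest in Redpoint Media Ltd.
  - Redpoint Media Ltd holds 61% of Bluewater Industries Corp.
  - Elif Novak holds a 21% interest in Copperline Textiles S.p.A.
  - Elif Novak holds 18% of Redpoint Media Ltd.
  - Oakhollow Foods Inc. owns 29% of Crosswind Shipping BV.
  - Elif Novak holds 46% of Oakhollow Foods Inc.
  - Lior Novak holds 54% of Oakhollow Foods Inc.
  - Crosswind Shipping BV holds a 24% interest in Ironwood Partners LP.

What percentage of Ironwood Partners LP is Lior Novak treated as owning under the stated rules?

By parent–child attribution (R1), Lior Novak is treated as also owning Elif Novak's interest in Oakhollow Foods Inc, giving 54% + 46% = 100%.
By parent–child attribution (R1), Lior Novak is treated as also owning Elif Novak's interest in Redpoint Media Ltd, giving 49% + 18% = 67%.
By parent–child attribution (R1), Lior Novak is treated as also owning Elif Novak's interest in Copperline Textiles S.p.A, giving 47% + 21% = 68%.
Chain via Oakhollow Foods Inc. → Crosswind Shipping BV (R2): 100% × 29% × 24% = 6.96% of Ironwood Partners LP.
Chain via Redpoint Media Ltd → Bluewater Industries Corp. (R2): 67% × 61% × 17% = 6.9479% of Ironwood Partners LP.
Chain via Copperline Textiles S.p.A. → Slate Logistics SA (R2): 68% × 12% × 34% = 2.7744% of Ironwood Partners LP.
Aggregating (R3): 6.96% + 6.9479% + 2.7744% = 16.6823%.

16.6823%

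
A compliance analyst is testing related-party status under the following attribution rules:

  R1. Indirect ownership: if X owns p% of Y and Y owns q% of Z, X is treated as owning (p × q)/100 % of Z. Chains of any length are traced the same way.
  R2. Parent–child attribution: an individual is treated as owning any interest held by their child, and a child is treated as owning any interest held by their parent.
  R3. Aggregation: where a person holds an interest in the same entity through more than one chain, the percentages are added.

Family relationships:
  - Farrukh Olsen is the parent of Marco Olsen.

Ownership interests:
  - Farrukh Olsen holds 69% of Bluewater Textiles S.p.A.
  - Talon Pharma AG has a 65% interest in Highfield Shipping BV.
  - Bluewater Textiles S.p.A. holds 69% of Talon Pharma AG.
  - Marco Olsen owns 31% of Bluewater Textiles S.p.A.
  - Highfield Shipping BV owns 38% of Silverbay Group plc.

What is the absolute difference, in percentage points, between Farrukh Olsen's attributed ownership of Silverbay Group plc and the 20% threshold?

By parent–child attribution (R2), Farrukh Olsen is treated as also owning Marco Olsen's interest in Bluewater Textiles S.p.A, giving 69% + 31% = 100%.
Chain via Bluewater Textiles S.p.A. → Talon Pharma AG → Highfield Shipping BV (R1): 100% × 69% × 65% × 38% = 17.043% of Silverbay Group plc.
17.043% falls short of the 20% threshold by 2.957 percentage points.

2.957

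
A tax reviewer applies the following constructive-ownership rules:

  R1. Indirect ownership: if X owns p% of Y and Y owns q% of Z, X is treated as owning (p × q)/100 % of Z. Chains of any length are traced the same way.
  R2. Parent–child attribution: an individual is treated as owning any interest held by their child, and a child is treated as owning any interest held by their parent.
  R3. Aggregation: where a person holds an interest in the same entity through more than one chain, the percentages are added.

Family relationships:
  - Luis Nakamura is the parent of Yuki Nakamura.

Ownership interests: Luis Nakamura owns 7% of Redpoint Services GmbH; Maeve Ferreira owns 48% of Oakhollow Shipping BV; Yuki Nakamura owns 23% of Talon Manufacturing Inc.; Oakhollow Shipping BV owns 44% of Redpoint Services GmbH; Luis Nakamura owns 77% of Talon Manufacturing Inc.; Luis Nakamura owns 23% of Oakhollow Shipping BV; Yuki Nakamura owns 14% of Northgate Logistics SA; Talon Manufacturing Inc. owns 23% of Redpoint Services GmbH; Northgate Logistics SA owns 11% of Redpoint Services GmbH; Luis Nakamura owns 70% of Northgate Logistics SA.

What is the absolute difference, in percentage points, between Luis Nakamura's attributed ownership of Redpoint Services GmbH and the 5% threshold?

By parent–child attribution (R2), Luis Nakamura is treated as also owning Yuki Nakamura's interest in Talon Manufacturing Inc, giving 77% + 23% = 100%.
By parent–child attribution (R2), Luis Nakamura is treated as also owning Yuki Nakamura's interest in Northgate Logistics SA, giving 70% + 14% = 84%.
Chain via Talon Manufacturing Inc. (R1): 100% × 23% = 23% of Redpoint Services GmbH.
Chain via Northgate Logistics SA (R1): 84% × 11% = 9.24% of Redpoint Services GmbH.
Chain via Oakhollow Shipping BV (R1): 23% × 44% = 10.12% of Redpoint Services GmbH.
Direct interest in Redpoint Services GmbH: 7%.
Aggregating (R3): 23% + 9.24% + 10.12% + 7% = 49.36%.
49.36% exceeds the 5% threshold by 44.36 percentage points.

44.36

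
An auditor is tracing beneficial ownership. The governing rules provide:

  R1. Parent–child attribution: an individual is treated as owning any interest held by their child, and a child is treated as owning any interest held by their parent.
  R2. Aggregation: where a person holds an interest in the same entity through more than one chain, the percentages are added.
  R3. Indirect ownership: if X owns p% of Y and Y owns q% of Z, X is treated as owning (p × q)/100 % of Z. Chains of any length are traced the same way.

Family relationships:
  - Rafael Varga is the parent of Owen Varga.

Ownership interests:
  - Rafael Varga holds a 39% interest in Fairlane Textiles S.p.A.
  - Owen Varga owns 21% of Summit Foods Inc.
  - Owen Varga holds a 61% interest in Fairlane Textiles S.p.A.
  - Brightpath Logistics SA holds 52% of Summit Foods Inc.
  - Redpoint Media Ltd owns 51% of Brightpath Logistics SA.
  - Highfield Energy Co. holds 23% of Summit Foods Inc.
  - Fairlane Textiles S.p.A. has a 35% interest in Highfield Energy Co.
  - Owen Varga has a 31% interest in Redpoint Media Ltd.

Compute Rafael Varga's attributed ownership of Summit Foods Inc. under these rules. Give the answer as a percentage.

37.2712%

By parent–child attribution (R1), Rafael Varga is treated as also owning Owen Varga's interest in Fairlane Textiles S.p.A, giving 39% + 61% = 100%.
By parent–child attribution (R1), Rafael Varga is treated as owning Owen Varga's 31% interest in Redpoint Media Ltd.
By parent–child attribution (R1), Rafael Varga is treated as owning Owen Varga's 21% interest in Summit Foods Inc.
Chain via Fairlane Textiles S.p.A. → Highfield Energy Co. (R3): 100% × 35% × 23% = 8.05% of Summit Foods Inc.
Chain via Redpoint Media Ltd → Brightpath Logistics SA (R3): 31% × 51% × 52% = 8.2212% of Summit Foods Inc.
Direct interest in Summit Foods Inc: 21%.
Aggregating (R2): 8.05% + 8.2212% + 21% = 37.2712%.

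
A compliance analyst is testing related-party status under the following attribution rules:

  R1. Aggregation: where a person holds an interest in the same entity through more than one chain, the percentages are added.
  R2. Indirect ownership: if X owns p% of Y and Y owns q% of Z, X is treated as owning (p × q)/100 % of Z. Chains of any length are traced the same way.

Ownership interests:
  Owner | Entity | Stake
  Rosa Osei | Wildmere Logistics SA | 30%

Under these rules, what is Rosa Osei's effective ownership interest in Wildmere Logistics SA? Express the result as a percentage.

Direct interest in Wildmere Logistics SA: 30%.

30%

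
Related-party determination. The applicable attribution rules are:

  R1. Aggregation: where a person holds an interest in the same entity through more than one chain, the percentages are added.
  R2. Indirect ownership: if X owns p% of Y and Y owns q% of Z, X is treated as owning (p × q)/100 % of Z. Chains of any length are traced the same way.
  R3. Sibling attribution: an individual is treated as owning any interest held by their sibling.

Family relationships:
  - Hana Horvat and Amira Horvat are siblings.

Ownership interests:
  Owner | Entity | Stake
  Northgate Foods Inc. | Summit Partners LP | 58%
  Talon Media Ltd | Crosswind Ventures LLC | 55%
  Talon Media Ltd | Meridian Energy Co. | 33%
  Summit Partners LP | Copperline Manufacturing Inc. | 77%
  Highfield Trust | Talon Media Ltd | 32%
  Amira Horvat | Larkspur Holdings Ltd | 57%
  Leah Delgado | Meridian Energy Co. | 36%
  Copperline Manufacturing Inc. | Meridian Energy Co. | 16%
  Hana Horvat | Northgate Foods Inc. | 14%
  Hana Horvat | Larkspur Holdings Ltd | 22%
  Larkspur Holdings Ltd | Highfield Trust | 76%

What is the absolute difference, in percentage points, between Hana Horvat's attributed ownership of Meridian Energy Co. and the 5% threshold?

By sibling attribution (R3), Hana Horvat is treated as also owning Amira Horvat's interest in Larkspur Holdings Ltd, giving 22% + 57% = 79%.
Chain via Larkspur Holdings Ltd → Highfield Trust → Talon Media Ltd (R2): 79% × 76% × 32% × 33% = 6.340224% of Meridian Energy Co.
Chain via Northgate Foods Inc. → Summit Partners LP → Copperline Manufacturing Inc. (R2): 14% × 58% × 77% × 16% = 1.000384% of Meridian Energy Co.
Aggregating (R1): 6.340224% + 1.000384% = 7.340608%.
7.340608% exceeds the 5% threshold by 2.340608 percentage points.

2.340608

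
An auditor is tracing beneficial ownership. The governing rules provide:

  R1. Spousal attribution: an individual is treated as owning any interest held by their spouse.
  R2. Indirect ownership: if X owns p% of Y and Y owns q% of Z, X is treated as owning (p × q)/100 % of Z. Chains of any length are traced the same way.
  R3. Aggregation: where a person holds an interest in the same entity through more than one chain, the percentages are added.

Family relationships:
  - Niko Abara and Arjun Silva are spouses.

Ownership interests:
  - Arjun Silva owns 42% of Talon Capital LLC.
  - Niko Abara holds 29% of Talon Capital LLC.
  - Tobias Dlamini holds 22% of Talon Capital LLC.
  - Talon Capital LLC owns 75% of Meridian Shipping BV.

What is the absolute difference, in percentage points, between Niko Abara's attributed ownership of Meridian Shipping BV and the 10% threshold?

By spousal attribution (R1), Niko Abara is treated as also owning Arjun Silva's interest in Talon Capital LLC, giving 29% + 42% = 71%.
Chain via Talon Capital LLC (R2): 71% × 75% = 53.25% of Meridian Shipping BV.
53.25% exceeds the 10% threshold by 43.25 percentage points.

43.25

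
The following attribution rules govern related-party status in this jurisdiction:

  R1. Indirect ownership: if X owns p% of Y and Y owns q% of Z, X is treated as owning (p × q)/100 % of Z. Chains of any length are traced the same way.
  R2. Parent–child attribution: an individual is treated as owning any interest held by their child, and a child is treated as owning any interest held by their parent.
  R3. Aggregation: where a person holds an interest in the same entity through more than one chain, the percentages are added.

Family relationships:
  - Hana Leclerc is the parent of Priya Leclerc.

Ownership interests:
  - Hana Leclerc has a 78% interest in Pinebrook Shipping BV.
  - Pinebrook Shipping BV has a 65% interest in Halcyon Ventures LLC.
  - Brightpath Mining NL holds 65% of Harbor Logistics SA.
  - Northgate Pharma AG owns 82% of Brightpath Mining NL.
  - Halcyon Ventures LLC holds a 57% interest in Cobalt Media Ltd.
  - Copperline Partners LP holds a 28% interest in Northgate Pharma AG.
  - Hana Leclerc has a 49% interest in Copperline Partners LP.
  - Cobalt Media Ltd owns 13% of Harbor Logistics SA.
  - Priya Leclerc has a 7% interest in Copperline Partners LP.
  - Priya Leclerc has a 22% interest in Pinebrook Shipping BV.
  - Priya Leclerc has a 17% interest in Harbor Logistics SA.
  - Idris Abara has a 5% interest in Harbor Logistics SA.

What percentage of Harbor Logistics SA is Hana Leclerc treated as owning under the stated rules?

30.17394%

By parent–child attribution (R2), Hana Leclerc is treated as also owning Priya Leclerc's interest in Copperline Partners LP, giving 49% + 7% = 56%.
By parent–child attribution (R2), Hana Leclerc is treated as also owning Priya Leclerc's interest in Pinebrook Shipping BV, giving 78% + 22% = 100%.
By parent–child attribution (R2), Hana Leclerc is treated as owning Priya Leclerc's 17% interest in Harbor Logistics SA.
Chain via Copperline Partners LP → Northgate Pharma AG → Brightpath Mining NL (R1): 56% × 28% × 82% × 65% = 8.35744% of Harbor Logistics SA.
Chain via Pinebrook Shipping BV → Halcyon Ventures LLC → Cobalt Media Ltd (R1): 100% × 65% × 57% × 13% = 4.8165% of Harbor Logistics SA.
Direct interest in Harbor Logistics SA: 17%.
Aggregating (R3): 8.35744% + 4.8165% + 17% = 30.17394%.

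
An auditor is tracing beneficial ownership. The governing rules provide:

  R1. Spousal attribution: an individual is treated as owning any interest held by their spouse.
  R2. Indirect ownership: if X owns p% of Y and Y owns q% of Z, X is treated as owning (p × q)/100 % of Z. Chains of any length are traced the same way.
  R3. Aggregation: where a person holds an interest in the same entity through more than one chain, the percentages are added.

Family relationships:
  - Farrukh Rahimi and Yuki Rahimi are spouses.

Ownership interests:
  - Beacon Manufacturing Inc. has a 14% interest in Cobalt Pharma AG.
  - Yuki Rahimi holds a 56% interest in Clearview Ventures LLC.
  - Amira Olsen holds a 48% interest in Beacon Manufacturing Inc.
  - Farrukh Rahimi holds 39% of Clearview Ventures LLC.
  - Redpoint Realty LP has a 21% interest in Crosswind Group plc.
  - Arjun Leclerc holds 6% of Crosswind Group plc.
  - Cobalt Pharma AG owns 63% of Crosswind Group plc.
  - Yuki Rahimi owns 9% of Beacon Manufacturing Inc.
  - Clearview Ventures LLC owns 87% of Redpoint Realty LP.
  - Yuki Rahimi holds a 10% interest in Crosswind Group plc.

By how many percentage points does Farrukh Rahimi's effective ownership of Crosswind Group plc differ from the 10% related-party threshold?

18.1503

By spousal attribution (R1), Farrukh Rahimi is treated as also owning Yuki Rahimi's interest in Clearview Ventures LLC, giving 39% + 56% = 95%.
By spousal attribution (R1), Farrukh Rahimi is treated as owning Yuki Rahimi's 9% interest in Beacon Manufacturing Inc.
By spousal attribution (R1), Farrukh Rahimi is treated as owning Yuki Rahimi's 10% interest in Crosswind Group plc.
Chain via Clearview Ventures LLC → Redpoint Realty LP (R2): 95% × 87% × 21% = 17.3565% of Crosswind Group plc.
Chain via Beacon Manufacturing Inc. → Cobalt Pharma AG (R2): 9% × 14% × 63% = 0.7938% of Crosswind Group plc.
Direct interest in Crosswind Group plc: 10%.
Aggregating (R3): 17.3565% + 0.7938% + 10% = 28.1503%.
28.1503% exceeds the 10% threshold by 18.1503 percentage points.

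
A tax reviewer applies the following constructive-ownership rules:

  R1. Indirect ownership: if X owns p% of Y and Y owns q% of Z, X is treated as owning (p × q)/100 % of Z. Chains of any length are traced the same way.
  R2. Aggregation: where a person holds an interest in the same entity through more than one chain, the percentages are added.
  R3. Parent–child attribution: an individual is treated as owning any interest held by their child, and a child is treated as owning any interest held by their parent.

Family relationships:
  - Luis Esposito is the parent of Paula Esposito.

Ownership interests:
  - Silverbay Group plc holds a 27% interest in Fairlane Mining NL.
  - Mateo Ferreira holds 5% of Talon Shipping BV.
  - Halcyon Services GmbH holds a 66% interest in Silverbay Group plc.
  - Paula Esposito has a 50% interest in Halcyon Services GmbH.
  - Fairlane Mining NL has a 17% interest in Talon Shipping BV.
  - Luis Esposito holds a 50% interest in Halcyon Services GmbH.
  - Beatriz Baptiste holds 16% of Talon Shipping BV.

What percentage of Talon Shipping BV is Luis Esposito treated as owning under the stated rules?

By parent–child attribution (R3), Luis Esposito is treated as also owning Paula Esposito's interest in Halcyon Services GmbH, giving 50% + 50% = 100%.
Chain via Halcyon Services GmbH → Silverbay Group plc → Fairlane Mining NL (R1): 100% × 66% × 27% × 17% = 3.0294% of Talon Shipping BV.

3.0294%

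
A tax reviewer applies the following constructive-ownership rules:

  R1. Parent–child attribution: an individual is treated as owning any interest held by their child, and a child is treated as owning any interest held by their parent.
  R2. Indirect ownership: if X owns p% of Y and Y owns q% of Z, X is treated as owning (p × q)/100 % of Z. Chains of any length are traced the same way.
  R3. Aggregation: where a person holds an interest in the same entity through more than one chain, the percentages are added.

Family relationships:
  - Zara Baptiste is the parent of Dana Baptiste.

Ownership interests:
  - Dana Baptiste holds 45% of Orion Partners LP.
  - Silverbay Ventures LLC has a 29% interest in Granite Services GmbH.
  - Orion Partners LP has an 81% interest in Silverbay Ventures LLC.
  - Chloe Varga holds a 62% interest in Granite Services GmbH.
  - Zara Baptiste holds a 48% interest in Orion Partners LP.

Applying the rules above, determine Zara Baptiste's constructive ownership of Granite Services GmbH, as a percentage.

21.8457%

By parent–child attribution (R1), Zara Baptiste is treated as also owning Dana Baptiste's interest in Orion Partners LP, giving 48% + 45% = 93%.
Chain via Orion Partners LP → Silverbay Ventures LLC (R2): 93% × 81% × 29% = 21.8457% of Granite Services GmbH.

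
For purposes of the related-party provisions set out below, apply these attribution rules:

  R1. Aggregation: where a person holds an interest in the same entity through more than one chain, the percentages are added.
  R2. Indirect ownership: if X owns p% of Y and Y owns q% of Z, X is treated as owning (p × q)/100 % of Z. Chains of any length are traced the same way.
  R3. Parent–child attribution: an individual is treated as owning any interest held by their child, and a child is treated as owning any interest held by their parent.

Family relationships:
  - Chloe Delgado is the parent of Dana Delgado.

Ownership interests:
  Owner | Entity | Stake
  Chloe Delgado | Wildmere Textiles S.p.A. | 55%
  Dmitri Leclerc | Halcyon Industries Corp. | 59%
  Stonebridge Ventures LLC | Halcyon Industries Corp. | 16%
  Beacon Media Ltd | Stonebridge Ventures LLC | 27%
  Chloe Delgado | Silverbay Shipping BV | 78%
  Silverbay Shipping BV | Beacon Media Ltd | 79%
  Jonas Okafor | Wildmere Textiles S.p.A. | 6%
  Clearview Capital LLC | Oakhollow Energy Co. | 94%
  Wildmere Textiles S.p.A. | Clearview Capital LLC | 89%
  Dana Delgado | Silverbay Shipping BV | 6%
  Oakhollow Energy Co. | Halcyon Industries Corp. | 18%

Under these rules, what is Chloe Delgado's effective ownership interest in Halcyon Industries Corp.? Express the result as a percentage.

11.149092%

By parent–child attribution (R3), Chloe Delgado is treated as also owning Dana Delgado's interest in Silverbay Shipping BV, giving 78% + 6% = 84%.
Chain via Wildmere Textiles S.p.A. → Clearview Capital LLC → Oakhollow Energy Co. (R2): 55% × 89% × 94% × 18% = 8.28234% of Halcyon Industries Corp.
Chain via Silverbay Shipping BV → Beacon Media Ltd → Stonebridge Ventures LLC (R2): 84% × 79% × 27% × 16% = 2.866752% of Halcyon Industries Corp.
Aggregating (R1): 8.28234% + 2.866752% = 11.149092%.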